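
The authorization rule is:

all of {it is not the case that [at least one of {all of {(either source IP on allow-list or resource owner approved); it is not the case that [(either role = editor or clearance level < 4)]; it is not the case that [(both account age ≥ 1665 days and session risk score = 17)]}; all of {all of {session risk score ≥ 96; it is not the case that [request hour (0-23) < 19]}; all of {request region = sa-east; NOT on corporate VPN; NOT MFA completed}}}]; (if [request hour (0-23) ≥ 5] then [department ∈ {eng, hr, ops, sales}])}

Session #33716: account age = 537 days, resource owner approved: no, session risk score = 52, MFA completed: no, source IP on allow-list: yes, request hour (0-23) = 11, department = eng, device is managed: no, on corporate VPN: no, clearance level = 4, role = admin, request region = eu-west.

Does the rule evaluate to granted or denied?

Atomic conditions:
  source IP on allow-list: yes → true
  resource owner approved: no → false
  role = editor: admin == editor is false
  clearance level < 4: 4 < 4 is false
  account age ≥ 1665 days: 537 ≥ 1665 is false
  session risk score = 17: 52 == 17 is false
  session risk score ≥ 96: 52 ≥ 96 is false
  request hour (0-23) < 19: 11 < 19 is true
  request region = sa-east: eu-west == sa-east is false
  NOT on corporate VPN: no → true
  NOT MFA completed: no → true
  request hour (0-23) ≥ 5: 11 ≥ 5 is true
  department ∈ {eng, hr, ops, sales}: eng is in the set → true
Combine:
[1.1.1.1] true OR false = true
[1.1.1.2.1] false OR false = false
[1.1.1.2] NOT false = true
[1.1.1.3.1] false AND false = false
[1.1.1.3] NOT false = true
[1.1.1] true AND true AND true = true
[1.1.2.1.2] NOT true = false
[1.1.2.1] false AND false = false
[1.1.2.2] false AND true AND true = false
[1.1.2] false AND false = false
[1.1] true OR false = true
[1] NOT true = false
[2] true → true = true
[root] false AND true = false
Overall: false → denied

Denied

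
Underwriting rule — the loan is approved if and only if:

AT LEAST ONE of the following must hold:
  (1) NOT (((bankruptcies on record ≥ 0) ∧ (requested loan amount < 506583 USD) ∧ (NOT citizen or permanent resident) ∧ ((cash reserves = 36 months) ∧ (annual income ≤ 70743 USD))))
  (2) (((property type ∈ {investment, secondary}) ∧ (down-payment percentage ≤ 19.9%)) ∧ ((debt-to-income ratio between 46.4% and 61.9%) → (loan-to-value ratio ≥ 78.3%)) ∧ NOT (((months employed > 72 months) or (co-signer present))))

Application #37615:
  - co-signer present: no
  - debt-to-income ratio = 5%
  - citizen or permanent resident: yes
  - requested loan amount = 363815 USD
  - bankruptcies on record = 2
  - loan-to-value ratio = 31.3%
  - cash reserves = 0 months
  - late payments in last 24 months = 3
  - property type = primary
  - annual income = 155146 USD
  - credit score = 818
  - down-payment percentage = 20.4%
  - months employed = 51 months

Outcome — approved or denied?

Atomic conditions:
  bankruptcies on record ≥ 0: 2 ≥ 0 is true
  requested loan amount < 506583 USD: 363815 < 506583 is true
  NOT citizen or permanent resident: yes → false
  cash reserves = 36 months: 0 == 36 is false
  annual income ≤ 70743 USD: 155146 ≤ 70743 is false
  property type ∈ {investment, secondary}: primary is not in the set → false
  down-payment percentage ≤ 19.9%: 20.4 ≤ 19.9 is false
  debt-to-income ratio between 46.4% and 61.9%: 5 in [46.4, 61.9] is false
  loan-to-value ratio ≥ 78.3%: 31.3 ≥ 78.3 is false
  months employed > 72 months: 51 > 72 is false
  co-signer present: no → false
Combine:
[1.1.4] false AND false = false
[1.1] true AND true AND false AND false = false
[1] NOT false = true
[2.1] false AND false = false
[2.2] false → false (antecedent false ⇒ implication holds) = true
[2.3.1] false OR false = false
[2.3] NOT false = true
[2] false AND true AND true = false
[root] true OR false = true
Overall: true → approved

Approved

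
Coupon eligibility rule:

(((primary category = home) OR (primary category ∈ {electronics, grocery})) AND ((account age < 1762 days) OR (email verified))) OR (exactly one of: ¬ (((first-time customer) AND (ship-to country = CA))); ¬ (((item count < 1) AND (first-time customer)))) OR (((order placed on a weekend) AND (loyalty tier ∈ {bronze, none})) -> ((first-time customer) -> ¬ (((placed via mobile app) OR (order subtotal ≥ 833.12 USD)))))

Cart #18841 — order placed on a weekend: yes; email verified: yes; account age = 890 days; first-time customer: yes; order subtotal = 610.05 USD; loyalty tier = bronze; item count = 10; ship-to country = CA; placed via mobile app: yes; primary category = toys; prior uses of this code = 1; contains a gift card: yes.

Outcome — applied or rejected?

Applied

Atomic conditions:
  primary category = home: toys == home is false
  primary category ∈ {electronics, grocery}: toys is not in the set → false
  account age < 1762 days: 890 < 1762 is true
  email verified: yes → true
  first-time customer: yes → true
  ship-to country = CA: CA == CA is true
  item count < 1: 10 < 1 is false
  order placed on a weekend: yes → true
  loyalty tier ∈ {bronze, none}: bronze is in the set → true
  placed via mobile app: yes → true
  order subtotal ≥ 833.12 USD: 610.05 ≥ 833.12 is false
Combine:
[1.1] false OR false = false
[1.2] true OR true = true
[1] false AND true = false
[2.1.1] true AND true = true
[2.1] NOT true = false
[2.2.1] false AND true = false
[2.2] NOT false = true
[2] exactly-one(false, true) = true
[3.1] true AND true = true
[3.2.2.1] true OR false = true
[3.2.2] NOT true = false
[3.2] true → false = false
[3] true → false = false
[root] false OR true OR false = true
Overall: true → applied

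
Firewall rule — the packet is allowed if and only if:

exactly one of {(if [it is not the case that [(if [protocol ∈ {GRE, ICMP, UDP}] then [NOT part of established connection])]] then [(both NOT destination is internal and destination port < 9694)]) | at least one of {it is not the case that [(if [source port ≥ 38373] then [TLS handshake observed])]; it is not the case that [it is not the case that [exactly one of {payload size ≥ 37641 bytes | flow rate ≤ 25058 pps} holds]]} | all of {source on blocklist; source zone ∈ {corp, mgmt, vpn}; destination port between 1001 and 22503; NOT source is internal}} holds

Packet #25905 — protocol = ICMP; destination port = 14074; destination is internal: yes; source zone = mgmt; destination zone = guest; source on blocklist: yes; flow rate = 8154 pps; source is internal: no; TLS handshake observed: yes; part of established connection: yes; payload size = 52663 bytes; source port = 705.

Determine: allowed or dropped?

Atomic conditions:
  protocol ∈ {GRE, ICMP, UDP}: ICMP is in the set → true
  NOT part of established connection: yes → false
  NOT destination is internal: yes → false
  destination port < 9694: 14074 < 9694 is false
  source port ≥ 38373: 705 ≥ 38373 is false
  TLS handshake observed: yes → true
  payload size ≥ 37641 bytes: 52663 ≥ 37641 is true
  flow rate ≤ 25058 pps: 8154 ≤ 25058 is true
  source on blocklist: yes → true
  source zone ∈ {corp, mgmt, vpn}: mgmt is in the set → true
  destination port between 1001 and 22503: 14074 in [1001, 22503] is true
  NOT source is internal: no → true
Combine:
[1.1.1] true → false = false
[1.1] NOT false = true
[1.2] false AND false = false
[1] true → false = false
[2.1.1] false → true (antecedent false ⇒ implication holds) = true
[2.1] NOT true = false
[2.2.1.1] exactly-one(true, true) = false
[2.2.1] NOT false = true
[2.2] NOT true = false
[2] false OR false = false
[3] true AND true AND true AND true = true
[root] exactly-one(false, false, true) = true
Overall: true → allowed

Allowed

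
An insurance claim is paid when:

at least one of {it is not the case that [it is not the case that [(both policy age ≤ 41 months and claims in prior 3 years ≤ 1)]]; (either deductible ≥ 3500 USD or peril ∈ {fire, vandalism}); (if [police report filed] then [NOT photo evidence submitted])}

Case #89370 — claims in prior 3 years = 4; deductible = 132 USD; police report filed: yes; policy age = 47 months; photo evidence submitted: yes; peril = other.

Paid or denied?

Atomic conditions:
  policy age ≤ 41 months: 47 ≤ 41 is false
  claims in prior 3 years ≤ 1: 4 ≤ 1 is false
  deductible ≥ 3500 USD: 132 ≥ 3500 is false
  peril ∈ {fire, vandalism}: other is not in the set → false
  police report filed: yes → true
  NOT photo evidence submitted: yes → false
Combine:
[1.1.1] false AND false = false
[1.1] NOT false = true
[1] NOT true = false
[2] false OR false = false
[3] true → false = false
[root] false OR false OR false = false
Overall: false → denied

Denied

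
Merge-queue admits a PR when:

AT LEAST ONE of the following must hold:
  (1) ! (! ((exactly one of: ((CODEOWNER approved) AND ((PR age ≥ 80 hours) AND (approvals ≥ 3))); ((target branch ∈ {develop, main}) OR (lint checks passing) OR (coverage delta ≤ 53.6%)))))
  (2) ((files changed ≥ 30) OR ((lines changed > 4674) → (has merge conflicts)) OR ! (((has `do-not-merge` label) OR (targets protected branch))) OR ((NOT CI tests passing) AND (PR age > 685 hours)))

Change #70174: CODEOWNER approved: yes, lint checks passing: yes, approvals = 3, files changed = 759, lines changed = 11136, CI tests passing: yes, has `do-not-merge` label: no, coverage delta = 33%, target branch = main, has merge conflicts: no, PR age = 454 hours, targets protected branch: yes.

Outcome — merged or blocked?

Atomic conditions:
  CODEOWNER approved: yes → true
  PR age ≥ 80 hours: 454 ≥ 80 is true
  approvals ≥ 3: 3 ≥ 3 is true
  target branch ∈ {develop, main}: main is in the set → true
  lint checks passing: yes → true
  coverage delta ≤ 53.6%: 33 ≤ 53.6 is true
  files changed ≥ 30: 759 ≥ 30 is true
  lines changed > 4674: 11136 > 4674 is true
  has merge conflicts: no → false
  has `do-not-merge` label: no → false
  targets protected branch: yes → true
  NOT CI tests passing: yes → false
  PR age > 685 hours: 454 > 685 is false
Combine:
[1.1.1.1.2] true AND true = true
[1.1.1.1] true AND true = true
[1.1.1.2] true OR true OR true = true
[1.1.1] exactly-one(true, true) = false
[1.1] NOT false = true
[1] NOT true = false
[2.2] true → false = false
[2.3.1] false OR true = true
[2.3] NOT true = false
[2.4] false AND false = false
[2] true OR false OR false OR false = true
[root] false OR true = true
Overall: true → merged

Merged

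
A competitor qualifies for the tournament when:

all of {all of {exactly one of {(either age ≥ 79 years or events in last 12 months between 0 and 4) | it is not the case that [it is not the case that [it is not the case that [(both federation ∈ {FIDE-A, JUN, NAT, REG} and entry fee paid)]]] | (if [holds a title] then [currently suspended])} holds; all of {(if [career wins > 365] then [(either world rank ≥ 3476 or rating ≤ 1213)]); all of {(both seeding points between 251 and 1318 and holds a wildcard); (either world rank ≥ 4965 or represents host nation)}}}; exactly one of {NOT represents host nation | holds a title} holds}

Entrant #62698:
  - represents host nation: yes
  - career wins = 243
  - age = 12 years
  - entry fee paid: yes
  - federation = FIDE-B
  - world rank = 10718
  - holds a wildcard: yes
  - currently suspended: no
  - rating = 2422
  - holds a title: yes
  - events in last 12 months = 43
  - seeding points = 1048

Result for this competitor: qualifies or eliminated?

Qualifies

Atomic conditions:
  age ≥ 79 years: 12 ≥ 79 is false
  events in last 12 months between 0 and 4: 43 in [0, 4] is false
  federation ∈ {FIDE-A, JUN, NAT, REG}: FIDE-B is not in the set → false
  entry fee paid: yes → true
  holds a title: yes → true
  currently suspended: no → false
  career wins > 365: 243 > 365 is false
  world rank ≥ 3476: 10718 ≥ 3476 is true
  rating ≤ 1213: 2422 ≤ 1213 is false
  seeding points between 251 and 1318: 1048 in [251, 1318] is true
  holds a wildcard: yes → true
  world rank ≥ 4965: 10718 ≥ 4965 is true
  represents host nation: yes → true
  NOT represents host nation: yes → false
Combine:
[1.1.1] false OR false = false
[1.1.2.1.1.1] false AND true = false
[1.1.2.1.1] NOT false = true
[1.1.2.1] NOT true = false
[1.1.2] NOT false = true
[1.1.3] true → false = false
[1.1] exactly-one(false, true, false) = true
[1.2.1.2] true OR false = true
[1.2.1] false → true (antecedent false ⇒ implication holds) = true
[1.2.2.1] true AND true = true
[1.2.2.2] true OR true = true
[1.2.2] true AND true = true
[1.2] true AND true = true
[1] true AND true = true
[2] exactly-one(false, true) = true
[root] true AND true = true
Overall: true → qualifies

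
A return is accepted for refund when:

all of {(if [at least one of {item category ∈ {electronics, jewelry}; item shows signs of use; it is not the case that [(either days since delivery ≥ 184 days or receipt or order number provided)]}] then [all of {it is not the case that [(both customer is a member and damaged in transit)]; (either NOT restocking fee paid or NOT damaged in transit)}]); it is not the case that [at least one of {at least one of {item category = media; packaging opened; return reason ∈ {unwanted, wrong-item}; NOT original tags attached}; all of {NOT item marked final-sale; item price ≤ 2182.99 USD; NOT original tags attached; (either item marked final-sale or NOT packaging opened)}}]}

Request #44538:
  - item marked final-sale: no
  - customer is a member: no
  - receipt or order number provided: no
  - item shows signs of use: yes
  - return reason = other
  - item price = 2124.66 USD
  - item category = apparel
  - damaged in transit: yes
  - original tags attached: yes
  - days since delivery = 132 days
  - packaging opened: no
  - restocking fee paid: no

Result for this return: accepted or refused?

Accepted

Atomic conditions:
  item category ∈ {electronics, jewelry}: apparel is not in the set → false
  item shows signs of use: yes → true
  days since delivery ≥ 184 days: 132 ≥ 184 is false
  receipt or order number provided: no → false
  customer is a member: no → false
  damaged in transit: yes → true
  NOT restocking fee paid: no → true
  NOT damaged in transit: yes → false
  item category = media: apparel == media is false
  packaging opened: no → false
  return reason ∈ {unwanted, wrong-item}: other is not in the set → false
  NOT original tags attached: yes → false
  NOT item marked final-sale: no → true
  item price ≤ 2182.99 USD: 2124.66 ≤ 2182.99 is true
  item marked final-sale: no → false
  NOT packaging opened: no → true
Combine:
[1.1.3.1] false OR false = false
[1.1.3] NOT false = true
[1.1] false OR true OR true = true
[1.2.1.1] false AND true = false
[1.2.1] NOT false = true
[1.2.2] true OR false = true
[1.2] true AND true = true
[1] true → true = true
[2.1.1] false OR false OR false OR false = false
[2.1.2.4] false OR true = true
[2.1.2] true AND true AND false AND true = false
[2.1] false OR false = false
[2] NOT false = true
[root] true AND true = true
Overall: true → accepted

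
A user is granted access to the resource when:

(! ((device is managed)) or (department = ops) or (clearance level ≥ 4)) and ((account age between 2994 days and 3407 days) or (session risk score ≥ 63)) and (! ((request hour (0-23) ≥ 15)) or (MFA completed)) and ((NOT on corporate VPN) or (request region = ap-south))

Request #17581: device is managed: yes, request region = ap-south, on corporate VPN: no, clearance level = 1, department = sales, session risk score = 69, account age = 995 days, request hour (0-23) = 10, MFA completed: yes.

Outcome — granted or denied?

Atomic conditions:
  device is managed: yes → true
  department = ops: sales == ops is false
  clearance level ≥ 4: 1 ≥ 4 is false
  account age between 2994 days and 3407 days: 995 in [2994, 3407] is false
  session risk score ≥ 63: 69 ≥ 63 is true
  request hour (0-23) ≥ 15: 10 ≥ 15 is false
  MFA completed: yes → true
  NOT on corporate VPN: no → true
  request region = ap-south: ap-south == ap-south is true
Combine:
[1.1] NOT true = false
[1] false OR false OR false = false
[2] false OR true = true
[3.1] NOT false = true
[3] true OR true = true
[4] true OR true = true
[root] false AND true AND true AND true = false
Overall: false → denied

Denied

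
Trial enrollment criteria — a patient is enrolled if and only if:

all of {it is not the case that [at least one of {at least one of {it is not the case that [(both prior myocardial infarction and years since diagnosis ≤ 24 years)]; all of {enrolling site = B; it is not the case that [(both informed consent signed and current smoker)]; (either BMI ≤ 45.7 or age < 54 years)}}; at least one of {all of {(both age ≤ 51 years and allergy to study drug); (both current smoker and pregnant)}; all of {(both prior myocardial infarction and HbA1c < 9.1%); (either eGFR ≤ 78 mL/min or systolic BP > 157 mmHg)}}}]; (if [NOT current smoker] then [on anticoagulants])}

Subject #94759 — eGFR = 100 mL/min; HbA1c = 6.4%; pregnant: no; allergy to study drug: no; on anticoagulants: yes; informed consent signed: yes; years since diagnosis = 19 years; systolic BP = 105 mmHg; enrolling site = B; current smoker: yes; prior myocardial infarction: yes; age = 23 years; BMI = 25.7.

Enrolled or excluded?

Atomic conditions:
  prior myocardial infarction: yes → true
  years since diagnosis ≤ 24 years: 19 ≤ 24 is true
  enrolling site = B: B == B is true
  informed consent signed: yes → true
  current smoker: yes → true
  BMI ≤ 45.7: 25.7 ≤ 45.7 is true
  age < 54 years: 23 < 54 is true
  age ≤ 51 years: 23 ≤ 51 is true
  allergy to study drug: no → false
  pregnant: no → false
  HbA1c < 9.1%: 6.4 < 9.1 is true
  eGFR ≤ 78 mL/min: 100 ≤ 78 is false
  systolic BP > 157 mmHg: 105 > 157 is false
  NOT current smoker: yes → false
  on anticoagulants: yes → true
Combine:
[1.1.1.1.1] true AND true = true
[1.1.1.1] NOT true = false
[1.1.1.2.2.1] true AND true = true
[1.1.1.2.2] NOT true = false
[1.1.1.2.3] true OR true = true
[1.1.1.2] true AND false AND true = false
[1.1.1] false OR false = false
[1.1.2.1.1] true AND false = false
[1.1.2.1.2] true AND false = false
[1.1.2.1] false AND false = false
[1.1.2.2.1] true AND true = true
[1.1.2.2.2] false OR false = false
[1.1.2.2] true AND false = false
[1.1.2] false OR false = false
[1.1] false OR false = false
[1] NOT false = true
[2] false → true (antecedent false ⇒ implication holds) = true
[root] true AND true = true
Overall: true → enrolled

Enrolled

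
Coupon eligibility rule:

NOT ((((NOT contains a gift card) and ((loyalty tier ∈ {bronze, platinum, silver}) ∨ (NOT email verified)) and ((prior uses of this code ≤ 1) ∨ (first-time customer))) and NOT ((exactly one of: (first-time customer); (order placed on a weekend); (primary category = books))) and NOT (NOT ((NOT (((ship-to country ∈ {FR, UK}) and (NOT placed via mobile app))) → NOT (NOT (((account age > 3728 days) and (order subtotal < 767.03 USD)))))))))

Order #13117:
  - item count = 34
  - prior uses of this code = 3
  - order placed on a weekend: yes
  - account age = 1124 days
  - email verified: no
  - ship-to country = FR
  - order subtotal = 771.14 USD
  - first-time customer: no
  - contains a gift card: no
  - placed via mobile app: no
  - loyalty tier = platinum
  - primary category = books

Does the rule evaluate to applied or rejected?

Applied

Atomic conditions:
  NOT contains a gift card: no → true
  loyalty tier ∈ {bronze, platinum, silver}: platinum is in the set → true
  NOT email verified: no → true
  prior uses of this code ≤ 1: 3 ≤ 1 is false
  first-time customer: no → false
  order placed on a weekend: yes → true
  primary category = books: books == books is true
  ship-to country ∈ {FR, UK}: FR is in the set → true
  NOT placed via mobile app: no → true
  account age > 3728 days: 1124 > 3728 is false
  order subtotal < 767.03 USD: 771.14 < 767.03 is false
Combine:
[1.1.2] true OR true = true
[1.1.3] false OR false = false
[1.1] true AND true AND false = false
[1.2.1] exactly-one(false, true, true) = false
[1.2] NOT false = true
[1.3.1.1.1.1] true AND true = true
[1.3.1.1.1] NOT true = false
[1.3.1.1.2.1.1] false AND false = false
[1.3.1.1.2.1] NOT false = true
[1.3.1.1.2] NOT true = false
[1.3.1.1] false → false (antecedent false ⇒ implication holds) = true
[1.3.1] NOT true = false
[1.3] NOT false = true
[1] false AND true AND true = false
[root] NOT false = true
Overall: true → applied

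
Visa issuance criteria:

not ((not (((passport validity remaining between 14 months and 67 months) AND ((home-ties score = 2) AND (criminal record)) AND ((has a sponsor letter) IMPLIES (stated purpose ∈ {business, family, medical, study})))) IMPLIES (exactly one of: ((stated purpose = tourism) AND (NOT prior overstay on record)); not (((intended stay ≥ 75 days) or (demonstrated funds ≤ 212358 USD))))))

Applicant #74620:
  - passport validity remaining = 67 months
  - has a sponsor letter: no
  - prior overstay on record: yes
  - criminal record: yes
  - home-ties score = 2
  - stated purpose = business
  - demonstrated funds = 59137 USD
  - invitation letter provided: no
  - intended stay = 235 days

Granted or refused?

Atomic conditions:
  passport validity remaining between 14 months and 67 months: 67 in [14, 67] is true
  home-ties score = 2: 2 == 2 is true
  criminal record: yes → true
  has a sponsor letter: no → false
  stated purpose ∈ {business, family, medical, study}: business is in the set → true
  stated purpose = tourism: business == tourism is false
  NOT prior overstay on record: yes → false
  intended stay ≥ 75 days: 235 ≥ 75 is true
  demonstrated funds ≤ 212358 USD: 59137 ≤ 212358 is true
Combine:
[1.1.1.2] true AND true = true
[1.1.1.3] false → true (antecedent false ⇒ implication holds) = true
[1.1.1] true AND true AND true = true
[1.1] NOT true = false
[1.2.1] false AND false = false
[1.2.2.1] true OR true = true
[1.2.2] NOT true = false
[1.2] exactly-one(false, false) = false
[1] false → false (antecedent false ⇒ implication holds) = true
[root] NOT true = false
Overall: false → refused

Refused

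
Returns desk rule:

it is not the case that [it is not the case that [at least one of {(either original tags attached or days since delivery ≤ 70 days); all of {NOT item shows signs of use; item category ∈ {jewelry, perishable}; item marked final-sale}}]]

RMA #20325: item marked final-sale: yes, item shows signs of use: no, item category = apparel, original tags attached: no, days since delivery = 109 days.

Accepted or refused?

Atomic conditions:
  original tags attached: no → false
  days since delivery ≤ 70 days: 109 ≤ 70 is false
  NOT item shows signs of use: no → true
  item category ∈ {jewelry, perishable}: apparel is not in the set → false
  item marked final-sale: yes → true
Combine:
[1.1.1] false OR false = false
[1.1.2] true AND false AND true = false
[1.1] false OR false = false
[1] NOT false = true
[root] NOT true = false
Overall: false → refused

Refused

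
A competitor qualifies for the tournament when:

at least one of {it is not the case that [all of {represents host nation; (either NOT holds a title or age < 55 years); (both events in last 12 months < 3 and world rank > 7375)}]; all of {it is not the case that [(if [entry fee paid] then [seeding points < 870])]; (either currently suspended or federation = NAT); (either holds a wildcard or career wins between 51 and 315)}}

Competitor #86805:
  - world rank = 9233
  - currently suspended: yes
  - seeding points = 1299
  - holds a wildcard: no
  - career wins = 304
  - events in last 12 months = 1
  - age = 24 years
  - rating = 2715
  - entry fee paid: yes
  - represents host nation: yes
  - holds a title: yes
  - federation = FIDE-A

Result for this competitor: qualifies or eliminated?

Atomic conditions:
  represents host nation: yes → true
  NOT holds a title: yes → false
  age < 55 years: 24 < 55 is true
  events in last 12 months < 3: 1 < 3 is true
  world rank > 7375: 9233 > 7375 is true
  entry fee paid: yes → true
  seeding points < 870: 1299 < 870 is false
  currently suspended: yes → true
  federation = NAT: FIDE-A == NAT is false
  holds a wildcard: no → false
  career wins between 51 and 315: 304 in [51, 315] is true
Combine:
[1.1.2] false OR true = true
[1.1.3] true AND true = true
[1.1] true AND true AND true = true
[1] NOT true = false
[2.1.1] true → false = false
[2.1] NOT false = true
[2.2] true OR false = true
[2.3] false OR true = true
[2] true AND true AND true = true
[root] false OR true = true
Overall: true → qualifies

Qualifies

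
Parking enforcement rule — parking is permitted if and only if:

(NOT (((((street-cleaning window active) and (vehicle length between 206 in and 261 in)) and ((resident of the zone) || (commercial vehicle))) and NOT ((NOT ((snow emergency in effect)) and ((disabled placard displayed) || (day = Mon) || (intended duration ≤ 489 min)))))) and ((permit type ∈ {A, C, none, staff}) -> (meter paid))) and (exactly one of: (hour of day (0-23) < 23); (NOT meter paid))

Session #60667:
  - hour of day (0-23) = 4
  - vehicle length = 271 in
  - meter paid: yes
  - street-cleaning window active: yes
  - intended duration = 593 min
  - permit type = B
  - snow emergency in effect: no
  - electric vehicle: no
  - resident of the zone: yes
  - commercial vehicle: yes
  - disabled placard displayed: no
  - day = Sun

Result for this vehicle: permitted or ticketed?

Atomic conditions:
  street-cleaning window active: yes → true
  vehicle length between 206 in and 261 in: 271 in [206, 261] is false
  resident of the zone: yes → true
  commercial vehicle: yes → true
  snow emergency in effect: no → false
  disabled placard displayed: no → false
  day = Mon: Sun == Mon is false
  intended duration ≤ 489 min: 593 ≤ 489 is false
  permit type ∈ {A, C, none, staff}: B is not in the set → false
  meter paid: yes → true
  hour of day (0-23) < 23: 4 < 23 is true
  NOT meter paid: yes → false
Combine:
[1.1.1.1.1] true AND false = false
[1.1.1.1.2] true OR true = true
[1.1.1.1] false AND true = false
[1.1.1.2.1.1] NOT false = true
[1.1.1.2.1.2] false OR false OR false = false
[1.1.1.2.1] true AND false = false
[1.1.1.2] NOT false = true
[1.1.1] false AND true = false
[1.1] NOT false = true
[1.2] false → true (antecedent false ⇒ implication holds) = true
[1] true AND true = true
[2] exactly-one(true, false) = true
[root] true AND true = true
Overall: true → permitted

Permitted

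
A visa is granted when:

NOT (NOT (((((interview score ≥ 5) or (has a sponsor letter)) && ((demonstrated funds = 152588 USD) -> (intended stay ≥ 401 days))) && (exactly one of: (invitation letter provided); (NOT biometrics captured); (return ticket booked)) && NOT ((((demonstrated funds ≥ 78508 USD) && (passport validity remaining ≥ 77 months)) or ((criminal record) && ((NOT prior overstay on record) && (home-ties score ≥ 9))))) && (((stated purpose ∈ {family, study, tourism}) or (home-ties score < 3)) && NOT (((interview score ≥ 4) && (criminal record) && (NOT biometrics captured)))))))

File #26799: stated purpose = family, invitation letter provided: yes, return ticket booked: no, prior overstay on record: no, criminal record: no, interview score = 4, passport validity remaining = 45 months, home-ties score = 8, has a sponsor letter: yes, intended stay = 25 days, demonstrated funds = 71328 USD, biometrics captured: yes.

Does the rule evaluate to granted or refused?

Granted

Atomic conditions:
  interview score ≥ 5: 4 ≥ 5 is false
  has a sponsor letter: yes → true
  demonstrated funds = 152588 USD: 71328 == 152588 is false
  intended stay ≥ 401 days: 25 ≥ 401 is false
  invitation letter provided: yes → true
  NOT biometrics captured: yes → false
  return ticket booked: no → false
  demonstrated funds ≥ 78508 USD: 71328 ≥ 78508 is false
  passport validity remaining ≥ 77 months: 45 ≥ 77 is false
  criminal record: no → false
  NOT prior overstay on record: no → true
  home-ties score ≥ 9: 8 ≥ 9 is false
  stated purpose ∈ {family, study, tourism}: family is in the set → true
  home-ties score < 3: 8 < 3 is false
  interview score ≥ 4: 4 ≥ 4 is true
Combine:
[1.1.1.1] false OR true = true
[1.1.1.2] false → false (antecedent false ⇒ implication holds) = true
[1.1.1] true AND true = true
[1.1.2] exactly-one(true, false, false) = true
[1.1.3.1.1] false AND false = false
[1.1.3.1.2.2] true AND false = false
[1.1.3.1.2] false AND false = false
[1.1.3.1] false OR false = false
[1.1.3] NOT false = true
[1.1.4.1] true OR false = true
[1.1.4.2.1] true AND false AND false = false
[1.1.4.2] NOT false = true
[1.1.4] true AND true = true
[1.1] true AND true AND true AND true = true
[1] NOT true = false
[root] NOT false = true
Overall: true → granted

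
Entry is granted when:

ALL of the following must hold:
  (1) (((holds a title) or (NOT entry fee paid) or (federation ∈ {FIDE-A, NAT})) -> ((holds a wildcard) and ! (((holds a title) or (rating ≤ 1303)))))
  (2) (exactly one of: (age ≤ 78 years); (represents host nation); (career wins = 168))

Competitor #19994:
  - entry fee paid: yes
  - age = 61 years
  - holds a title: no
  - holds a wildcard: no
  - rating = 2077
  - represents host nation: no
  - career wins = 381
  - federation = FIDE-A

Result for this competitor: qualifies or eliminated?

Atomic conditions:
  holds a title: no → false
  NOT entry fee paid: yes → false
  federation ∈ {FIDE-A, NAT}: FIDE-A is in the set → true
  holds a wildcard: no → false
  rating ≤ 1303: 2077 ≤ 1303 is false
  age ≤ 78 years: 61 ≤ 78 is true
  represents host nation: no → false
  career wins = 168: 381 == 168 is false
Combine:
[1.1] false OR false OR true = true
[1.2.2.1] false OR false = false
[1.2.2] NOT false = true
[1.2] false AND true = false
[1] true → false = false
[2] exactly-one(true, false, false) = true
[root] false AND true = false
Overall: false → eliminated

Eliminated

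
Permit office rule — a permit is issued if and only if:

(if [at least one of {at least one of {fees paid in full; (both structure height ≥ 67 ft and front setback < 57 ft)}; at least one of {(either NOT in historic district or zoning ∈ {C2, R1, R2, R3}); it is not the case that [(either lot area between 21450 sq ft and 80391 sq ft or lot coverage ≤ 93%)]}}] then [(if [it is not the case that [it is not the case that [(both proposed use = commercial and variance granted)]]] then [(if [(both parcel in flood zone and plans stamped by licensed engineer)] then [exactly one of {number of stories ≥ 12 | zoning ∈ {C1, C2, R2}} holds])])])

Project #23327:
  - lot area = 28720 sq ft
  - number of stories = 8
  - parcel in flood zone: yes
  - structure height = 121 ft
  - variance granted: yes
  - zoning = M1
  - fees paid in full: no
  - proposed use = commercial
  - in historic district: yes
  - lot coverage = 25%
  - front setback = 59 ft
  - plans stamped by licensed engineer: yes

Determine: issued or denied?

Issued

Atomic conditions:
  fees paid in full: no → false
  structure height ≥ 67 ft: 121 ≥ 67 is true
  front setback < 57 ft: 59 < 57 is false
  NOT in historic district: yes → false
  zoning ∈ {C2, R1, R2, R3}: M1 is not in the set → false
  lot area between 21450 sq ft and 80391 sq ft: 28720 in [21450, 80391] is true
  lot coverage ≤ 93%: 25 ≤ 93 is true
  proposed use = commercial: commercial == commercial is true
  variance granted: yes → true
  parcel in flood zone: yes → true
  plans stamped by licensed engineer: yes → true
  number of stories ≥ 12: 8 ≥ 12 is false
  zoning ∈ {C1, C2, R2}: M1 is not in the set → false
Combine:
[1.1.2] true AND false = false
[1.1] false OR false = false
[1.2.1] false OR false = false
[1.2.2.1] true OR true = true
[1.2.2] NOT true = false
[1.2] false OR false = false
[1] false OR false = false
[2.1.1.1] true AND true = true
[2.1.1] NOT true = false
[2.1] NOT false = true
[2.2.1] true AND true = true
[2.2.2] exactly-one(false, false) = false
[2.2] true → false = false
[2] true → false = false
[root] false → false (antecedent false ⇒ implication holds) = true
Overall: true → issued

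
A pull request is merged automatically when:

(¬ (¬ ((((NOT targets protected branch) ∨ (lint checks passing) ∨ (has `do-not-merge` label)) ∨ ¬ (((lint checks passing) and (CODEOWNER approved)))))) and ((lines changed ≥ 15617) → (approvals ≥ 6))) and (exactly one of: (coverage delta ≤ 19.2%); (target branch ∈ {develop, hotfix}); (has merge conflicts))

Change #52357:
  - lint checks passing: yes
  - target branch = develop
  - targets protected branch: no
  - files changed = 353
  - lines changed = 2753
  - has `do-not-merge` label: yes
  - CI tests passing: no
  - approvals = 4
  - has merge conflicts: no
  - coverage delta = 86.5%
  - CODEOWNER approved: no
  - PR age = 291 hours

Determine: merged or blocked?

Atomic conditions:
  NOT targets protected branch: no → true
  lint checks passing: yes → true
  has `do-not-merge` label: yes → true
  CODEOWNER approved: no → false
  lines changed ≥ 15617: 2753 ≥ 15617 is false
  approvals ≥ 6: 4 ≥ 6 is false
  coverage delta ≤ 19.2%: 86.5 ≤ 19.2 is false
  target branch ∈ {develop, hotfix}: develop is in the set → true
  has merge conflicts: no → false
Combine:
[1.1.1.1.1] true OR true OR true = true
[1.1.1.1.2.1] true AND false = false
[1.1.1.1.2] NOT false = true
[1.1.1.1] true OR true = true
[1.1.1] NOT true = false
[1.1] NOT false = true
[1.2] false → false (antecedent false ⇒ implication holds) = true
[1] true AND true = true
[2] exactly-one(false, true, false) = true
[root] true AND true = true
Overall: true → merged

Merged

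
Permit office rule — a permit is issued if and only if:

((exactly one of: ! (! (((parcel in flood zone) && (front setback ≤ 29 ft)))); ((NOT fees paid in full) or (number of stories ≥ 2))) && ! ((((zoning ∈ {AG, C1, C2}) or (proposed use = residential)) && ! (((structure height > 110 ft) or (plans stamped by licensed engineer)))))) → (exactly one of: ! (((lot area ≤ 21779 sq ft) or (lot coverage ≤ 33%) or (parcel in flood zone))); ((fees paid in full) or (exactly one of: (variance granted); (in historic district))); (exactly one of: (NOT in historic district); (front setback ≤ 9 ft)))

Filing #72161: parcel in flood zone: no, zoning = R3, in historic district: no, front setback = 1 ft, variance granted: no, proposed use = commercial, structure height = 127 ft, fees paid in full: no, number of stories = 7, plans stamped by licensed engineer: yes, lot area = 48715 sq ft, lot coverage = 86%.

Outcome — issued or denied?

Issued

Atomic conditions:
  parcel in flood zone: no → false
  front setback ≤ 29 ft: 1 ≤ 29 is true
  NOT fees paid in full: no → true
  number of stories ≥ 2: 7 ≥ 2 is true
  zoning ∈ {AG, C1, C2}: R3 is not in the set → false
  proposed use = residential: commercial == residential is false
  structure height > 110 ft: 127 > 110 is true
  plans stamped by licensed engineer: yes → true
  lot area ≤ 21779 sq ft: 48715 ≤ 21779 is false
  lot coverage ≤ 33%: 86 ≤ 33 is false
  fees paid in full: no → false
  variance granted: no → false
  in historic district: no → false
  NOT in historic district: no → true
  front setback ≤ 9 ft: 1 ≤ 9 is true
Combine:
[1.1.1.1.1] false AND true = false
[1.1.1.1] NOT false = true
[1.1.1] NOT true = false
[1.1.2] true OR true = true
[1.1] exactly-one(false, true) = true
[1.2.1.1] false OR false = false
[1.2.1.2.1] true OR true = true
[1.2.1.2] NOT true = false
[1.2.1] false AND false = false
[1.2] NOT false = true
[1] true AND true = true
[2.1.1] false OR false OR false = false
[2.1] NOT false = true
[2.2.2] exactly-one(false, false) = false
[2.2] false OR false = false
[2.3] exactly-one(true, true) = false
[2] exactly-one(true, false, false) = true
[root] true → true = true
Overall: true → issued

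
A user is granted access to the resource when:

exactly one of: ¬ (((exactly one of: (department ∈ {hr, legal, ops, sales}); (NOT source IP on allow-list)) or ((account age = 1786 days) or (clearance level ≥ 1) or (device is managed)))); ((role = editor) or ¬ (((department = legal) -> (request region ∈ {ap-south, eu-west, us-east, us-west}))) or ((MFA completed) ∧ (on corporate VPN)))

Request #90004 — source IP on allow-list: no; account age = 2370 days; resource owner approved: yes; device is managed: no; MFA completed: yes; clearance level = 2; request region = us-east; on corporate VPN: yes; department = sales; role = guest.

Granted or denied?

Atomic conditions:
  department ∈ {hr, legal, ops, sales}: sales is in the set → true
  NOT source IP on allow-list: no → true
  account age = 1786 days: 2370 == 1786 is false
  clearance level ≥ 1: 2 ≥ 1 is true
  device is managed: no → false
  role = editor: guest == editor is false
  department = legal: sales == legal is false
  request region ∈ {ap-south, eu-west, us-east, us-west}: us-east is in the set → true
  MFA completed: yes → true
  on corporate VPN: yes → true
Combine:
[1.1.1] exactly-one(true, true) = false
[1.1.2] false OR true OR false = true
[1.1] false OR true = true
[1] NOT true = false
[2.2.1] false → true (antecedent false ⇒ implication holds) = true
[2.2] NOT true = false
[2.3] true AND true = true
[2] false OR false OR true = true
[root] exactly-one(false, true) = true
Overall: true → granted

Granted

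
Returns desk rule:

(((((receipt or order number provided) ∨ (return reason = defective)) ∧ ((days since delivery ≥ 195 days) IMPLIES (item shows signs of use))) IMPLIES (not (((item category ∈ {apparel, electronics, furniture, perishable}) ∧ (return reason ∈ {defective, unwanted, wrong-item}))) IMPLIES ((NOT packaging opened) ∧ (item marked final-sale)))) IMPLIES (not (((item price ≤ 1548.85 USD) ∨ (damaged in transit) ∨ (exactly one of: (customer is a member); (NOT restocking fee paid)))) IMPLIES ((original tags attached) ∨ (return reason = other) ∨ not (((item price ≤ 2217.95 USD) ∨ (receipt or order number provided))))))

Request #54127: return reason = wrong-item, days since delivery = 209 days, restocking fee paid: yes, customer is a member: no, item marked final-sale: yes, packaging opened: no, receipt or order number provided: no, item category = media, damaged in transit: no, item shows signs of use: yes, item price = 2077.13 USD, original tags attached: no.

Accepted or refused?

Refused

Atomic conditions:
  receipt or order number provided: no → false
  return reason = defective: wrong-item == defective is false
  days since delivery ≥ 195 days: 209 ≥ 195 is true
  item shows signs of use: yes → true
  item category ∈ {apparel, electronics, furniture, perishable}: media is not in the set → false
  return reason ∈ {defective, unwanted, wrong-item}: wrong-item is in the set → true
  NOT packaging opened: no → true
  item marked final-sale: yes → true
  item price ≤ 1548.85 USD: 2077.13 ≤ 1548.85 is false
  damaged in transit: no → false
  customer is a member: no → false
  NOT restocking fee paid: yes → false
  original tags attached: no → false
  return reason = other: wrong-item == other is false
  item price ≤ 2217.95 USD: 2077.13 ≤ 2217.95 is true
Combine:
[1.1.1] false OR false = false
[1.1.2] true → true = true
[1.1] false AND true = false
[1.2.1.1] false AND true = false
[1.2.1] NOT false = true
[1.2.2] true AND true = true
[1.2] true → true = true
[1] false → true (antecedent false ⇒ implication holds) = true
[2.1.1.3] exactly-one(false, false) = false
[2.1.1] false OR false OR false = false
[2.1] NOT false = true
[2.2.3.1] true OR false = true
[2.2.3] NOT true = false
[2.2] false OR false OR false = false
[2] true → false = false
[root] true → false = false
Overall: false → refused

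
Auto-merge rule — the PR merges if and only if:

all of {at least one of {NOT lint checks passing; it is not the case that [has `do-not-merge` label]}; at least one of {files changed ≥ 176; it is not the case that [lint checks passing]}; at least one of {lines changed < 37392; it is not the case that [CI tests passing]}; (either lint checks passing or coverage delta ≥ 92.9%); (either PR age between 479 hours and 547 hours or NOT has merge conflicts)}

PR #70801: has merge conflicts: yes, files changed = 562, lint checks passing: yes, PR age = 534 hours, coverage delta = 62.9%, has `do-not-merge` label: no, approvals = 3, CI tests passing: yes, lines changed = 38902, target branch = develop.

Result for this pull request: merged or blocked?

Blocked

Atomic conditions:
  NOT lint checks passing: yes → false
  has `do-not-merge` label: no → false
  files changed ≥ 176: 562 ≥ 176 is true
  lint checks passing: yes → true
  lines changed < 37392: 38902 < 37392 is false
  CI tests passing: yes → true
  coverage delta ≥ 92.9%: 62.9 ≥ 92.9 is false
  PR age between 479 hours and 547 hours: 534 in [479, 547] is true
  NOT has merge conflicts: yes → false
Combine:
[1.2] NOT false = true
[1] false OR true = true
[2.2] NOT true = false
[2] true OR false = true
[3.2] NOT true = false
[3] false OR false = false
[4] true OR false = true
[5] true OR false = true
[root] true AND true AND false AND true AND true = false
Overall: false → blocked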